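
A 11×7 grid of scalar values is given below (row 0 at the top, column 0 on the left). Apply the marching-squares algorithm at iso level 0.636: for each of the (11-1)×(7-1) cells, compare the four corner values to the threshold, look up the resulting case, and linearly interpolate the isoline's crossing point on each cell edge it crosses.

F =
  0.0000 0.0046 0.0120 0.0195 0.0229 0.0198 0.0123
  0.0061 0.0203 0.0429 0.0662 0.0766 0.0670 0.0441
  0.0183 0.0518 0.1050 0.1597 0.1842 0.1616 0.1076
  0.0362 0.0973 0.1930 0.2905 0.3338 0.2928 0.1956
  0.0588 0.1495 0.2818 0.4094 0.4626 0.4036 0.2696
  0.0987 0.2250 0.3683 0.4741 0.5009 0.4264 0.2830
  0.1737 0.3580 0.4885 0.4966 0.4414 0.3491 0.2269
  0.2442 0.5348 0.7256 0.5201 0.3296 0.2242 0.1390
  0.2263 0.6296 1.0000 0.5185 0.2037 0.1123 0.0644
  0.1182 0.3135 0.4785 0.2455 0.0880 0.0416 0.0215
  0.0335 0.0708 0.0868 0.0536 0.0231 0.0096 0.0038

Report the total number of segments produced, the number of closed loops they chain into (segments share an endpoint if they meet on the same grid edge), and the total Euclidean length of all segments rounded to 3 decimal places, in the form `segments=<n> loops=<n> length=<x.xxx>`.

segments=6 loops=1 length=5.588

cell (6,1): code 0100 → (6.622,2.000)–(7.000,1.530)
cell (6,2): code 1000 → (7.000,2.436)–(6.622,2.000)
cell (7,1): code 0110 → (7.000,1.530)–(8.000,1.017)
cell (7,2): code 1001 → (8.000,2.756)–(7.000,2.436)
cell (8,1): code 0010 → (8.000,1.017)–(8.698,2.000)
cell (8,2): code 0001 → (8.698,2.000)–(8.000,2.756)
total: 6 segments, chained into 1 closed loop(s), length Σ = 5.587955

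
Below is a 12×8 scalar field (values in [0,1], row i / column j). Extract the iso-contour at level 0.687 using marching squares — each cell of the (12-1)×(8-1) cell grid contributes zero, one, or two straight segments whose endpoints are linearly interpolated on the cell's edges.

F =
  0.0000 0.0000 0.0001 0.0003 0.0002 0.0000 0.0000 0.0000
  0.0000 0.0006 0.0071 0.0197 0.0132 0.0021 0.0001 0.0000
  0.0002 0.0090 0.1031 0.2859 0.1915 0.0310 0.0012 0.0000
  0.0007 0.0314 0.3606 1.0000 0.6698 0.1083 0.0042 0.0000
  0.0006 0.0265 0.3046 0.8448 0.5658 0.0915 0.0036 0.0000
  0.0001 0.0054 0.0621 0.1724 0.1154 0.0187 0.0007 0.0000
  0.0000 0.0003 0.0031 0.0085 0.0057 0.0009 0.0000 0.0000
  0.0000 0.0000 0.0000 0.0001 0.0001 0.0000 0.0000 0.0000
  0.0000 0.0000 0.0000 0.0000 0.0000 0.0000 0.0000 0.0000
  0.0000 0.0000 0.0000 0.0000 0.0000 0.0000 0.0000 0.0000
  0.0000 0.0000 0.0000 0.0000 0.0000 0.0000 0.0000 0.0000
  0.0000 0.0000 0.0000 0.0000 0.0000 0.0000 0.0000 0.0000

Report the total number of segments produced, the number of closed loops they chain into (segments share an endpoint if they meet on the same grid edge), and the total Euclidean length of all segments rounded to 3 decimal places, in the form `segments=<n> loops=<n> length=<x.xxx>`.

segments=6 loops=1 length=4.778

cell (2,2): code 0100 → (2.562,3.000)–(3.000,2.510)
cell (2,3): code 1000 → (3.000,3.948)–(2.562,3.000)
cell (3,2): code 0110 → (3.000,2.510)–(4.000,2.708)
cell (3,3): code 1001 → (4.000,3.566)–(3.000,3.948)
cell (4,2): code 0010 → (4.000,2.708)–(4.235,3.000)
cell (4,3): code 0001 → (4.235,3.000)–(4.000,3.566)
total: 6 segments, chained into 1 closed loop(s), length Σ = 4.778367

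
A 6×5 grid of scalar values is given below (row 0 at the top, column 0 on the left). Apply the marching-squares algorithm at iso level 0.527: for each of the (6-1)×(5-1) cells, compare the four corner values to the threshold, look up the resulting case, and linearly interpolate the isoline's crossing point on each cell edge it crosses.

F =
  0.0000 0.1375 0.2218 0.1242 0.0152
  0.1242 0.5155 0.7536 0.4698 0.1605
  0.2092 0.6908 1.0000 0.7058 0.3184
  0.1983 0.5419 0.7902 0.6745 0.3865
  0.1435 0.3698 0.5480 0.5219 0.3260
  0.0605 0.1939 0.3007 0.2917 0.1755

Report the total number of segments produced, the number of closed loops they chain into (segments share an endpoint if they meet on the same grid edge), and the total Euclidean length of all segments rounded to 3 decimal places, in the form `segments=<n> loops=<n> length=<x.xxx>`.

cell (0,1): code 0100 → (0.574,2.000)–(1.000,1.048)
cell (0,2): code 1000 → (1.000,2.798)–(0.574,2.000)
cell (1,0): code 0100 → (1.066,1.000)–(2.000,0.660)
cell (1,1): code 1110 → (1.000,1.048)–(1.066,1.000)
cell (1,2): code 1101 → (1.242,3.000)–(1.000,2.798)
cell (1,3): code 1000 → (2.000,3.462)–(1.242,3.000)
cell (2,0): code 0110 → (2.000,0.660)–(3.000,0.957)
cell (2,3): code 1001 → (3.000,3.512)–(2.000,3.462)
cell (3,0): code 0010 → (3.000,0.957)–(3.087,1.000)
cell (3,1): code 0111 → (3.087,1.000)–(4.000,1.882)
cell (3,2): code 1011 → (4.000,2.805)–(3.967,3.000)
cell (3,3): code 0001 → (3.967,3.000)–(3.000,3.512)
cell (4,1): code 0010 → (4.000,1.882)–(4.085,2.000)
cell (4,2): code 0001 → (4.085,2.000)–(4.000,2.805)
total: 14 segments, chained into 1 closed loop(s), length Σ = 9.883480

segments=14 loops=1 length=9.883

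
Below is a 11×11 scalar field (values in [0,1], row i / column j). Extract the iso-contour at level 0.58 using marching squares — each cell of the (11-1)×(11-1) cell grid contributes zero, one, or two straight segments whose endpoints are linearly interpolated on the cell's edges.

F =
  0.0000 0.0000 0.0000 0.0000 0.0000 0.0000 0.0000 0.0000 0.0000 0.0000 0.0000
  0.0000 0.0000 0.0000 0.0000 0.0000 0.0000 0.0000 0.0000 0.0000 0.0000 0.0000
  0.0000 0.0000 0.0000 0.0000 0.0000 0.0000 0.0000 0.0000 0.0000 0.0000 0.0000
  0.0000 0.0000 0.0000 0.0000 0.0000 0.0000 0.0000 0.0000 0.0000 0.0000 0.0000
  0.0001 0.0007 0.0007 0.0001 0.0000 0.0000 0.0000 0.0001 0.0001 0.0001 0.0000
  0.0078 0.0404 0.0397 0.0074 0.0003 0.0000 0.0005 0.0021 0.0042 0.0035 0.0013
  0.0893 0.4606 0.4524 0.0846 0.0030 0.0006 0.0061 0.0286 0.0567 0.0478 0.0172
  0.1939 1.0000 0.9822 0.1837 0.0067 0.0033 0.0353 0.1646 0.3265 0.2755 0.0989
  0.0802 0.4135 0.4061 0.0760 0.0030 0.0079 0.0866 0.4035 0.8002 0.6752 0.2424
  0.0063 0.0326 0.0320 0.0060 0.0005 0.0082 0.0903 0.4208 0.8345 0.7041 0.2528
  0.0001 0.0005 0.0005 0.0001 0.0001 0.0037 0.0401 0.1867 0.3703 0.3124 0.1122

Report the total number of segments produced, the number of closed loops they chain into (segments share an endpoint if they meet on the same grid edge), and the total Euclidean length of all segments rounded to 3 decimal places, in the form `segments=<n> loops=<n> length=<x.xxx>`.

cell (6,0): code 0100 → (6.221,1.000)–(7.000,0.479)
cell (6,1): code 1100 → (6.241,2.000)–(6.221,1.000)
cell (6,2): code 1000 → (7.000,2.504)–(6.241,2.000)
cell (7,0): code 0010 → (7.000,0.479)–(7.716,1.000)
cell (7,1): code 0011 → (7.716,1.000)–(7.698,2.000)
cell (7,2): code 0001 → (7.698,2.000)–(7.000,2.504)
cell (7,7): code 0100 → (7.535,8.000)–(8.000,7.445)
cell (7,8): code 1100 → (7.762,9.000)–(7.535,8.000)
cell (7,9): code 1000 → (8.000,9.220)–(7.762,9.000)
cell (8,7): code 0110 → (8.000,7.445)–(9.000,7.385)
cell (8,9): code 1001 → (9.000,9.275)–(8.000,9.220)
cell (9,7): code 0010 → (9.000,7.385)–(9.548,8.000)
cell (9,8): code 0011 → (9.548,8.000)–(9.317,9.000)
cell (9,9): code 0001 → (9.317,9.000)–(9.000,9.275)
total: 14 segments, chained into 2 closed loop(s), length Σ = 11.941663

segments=14 loops=2 length=11.942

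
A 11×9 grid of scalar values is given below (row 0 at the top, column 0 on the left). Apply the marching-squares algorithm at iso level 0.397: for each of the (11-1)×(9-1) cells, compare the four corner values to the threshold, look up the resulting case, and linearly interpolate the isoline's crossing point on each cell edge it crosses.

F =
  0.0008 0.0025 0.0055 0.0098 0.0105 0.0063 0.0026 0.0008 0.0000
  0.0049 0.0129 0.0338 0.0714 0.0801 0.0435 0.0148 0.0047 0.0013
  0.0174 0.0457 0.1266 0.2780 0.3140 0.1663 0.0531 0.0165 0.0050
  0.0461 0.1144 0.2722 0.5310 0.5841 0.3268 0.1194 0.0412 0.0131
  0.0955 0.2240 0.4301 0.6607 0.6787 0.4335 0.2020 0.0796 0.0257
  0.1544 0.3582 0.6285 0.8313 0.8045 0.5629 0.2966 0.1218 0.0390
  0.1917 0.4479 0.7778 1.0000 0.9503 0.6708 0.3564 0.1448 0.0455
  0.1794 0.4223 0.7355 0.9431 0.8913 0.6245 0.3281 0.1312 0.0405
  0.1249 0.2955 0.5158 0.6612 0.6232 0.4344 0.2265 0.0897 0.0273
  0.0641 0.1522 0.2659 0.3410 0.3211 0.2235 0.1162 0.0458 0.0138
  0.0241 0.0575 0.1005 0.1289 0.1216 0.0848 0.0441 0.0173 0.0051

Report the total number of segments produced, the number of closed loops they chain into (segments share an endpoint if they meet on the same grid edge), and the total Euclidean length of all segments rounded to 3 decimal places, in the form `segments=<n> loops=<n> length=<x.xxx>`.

segments=22 loops=1 length=17.949

cell (2,2): code 0100 → (2.470,3.000)–(3.000,2.482)
cell (2,3): code 1100 → (2.307,4.000)–(2.470,3.000)
cell (2,4): code 1000 → (3.000,4.727)–(2.307,4.000)
cell (3,1): code 0100 → (3.790,2.000)–(4.000,1.839)
cell (3,2): code 1110 → (3.000,2.482)–(3.790,2.000)
cell (3,4): code 1101 → (3.658,5.000)–(3.000,4.727)
cell (3,5): code 1000 → (4.000,5.158)–(3.658,5.000)
cell (4,1): code 0110 → (4.000,1.839)–(5.000,1.144)
cell (4,5): code 1001 → (5.000,5.623)–(4.000,5.158)
cell (5,0): code 0100 → (5.433,1.000)–(6.000,0.801)
cell (5,1): code 1110 → (5.000,1.144)–(5.433,1.000)
cell (5,5): code 1001 → (6.000,5.871)–(5.000,5.623)
cell (6,0): code 0110 → (6.000,0.801)–(7.000,0.896)
cell (6,5): code 1001 → (7.000,5.768)–(6.000,5.871)
cell (7,0): code 0010 → (7.000,0.896)–(7.200,1.000)
cell (7,1): code 0111 → (7.200,1.000)–(8.000,1.461)
cell (7,5): code 1001 → (8.000,5.180)–(7.000,5.768)
cell (8,1): code 0010 → (8.000,1.461)–(8.475,2.000)
cell (8,2): code 0011 → (8.475,2.000)–(8.825,3.000)
cell (8,3): code 0011 → (8.825,3.000)–(8.749,4.000)
cell (8,4): code 0011 → (8.749,4.000)–(8.177,5.000)
cell (8,5): code 0001 → (8.177,5.000)–(8.000,5.180)
total: 22 segments, chained into 1 closed loop(s), length Σ = 17.949408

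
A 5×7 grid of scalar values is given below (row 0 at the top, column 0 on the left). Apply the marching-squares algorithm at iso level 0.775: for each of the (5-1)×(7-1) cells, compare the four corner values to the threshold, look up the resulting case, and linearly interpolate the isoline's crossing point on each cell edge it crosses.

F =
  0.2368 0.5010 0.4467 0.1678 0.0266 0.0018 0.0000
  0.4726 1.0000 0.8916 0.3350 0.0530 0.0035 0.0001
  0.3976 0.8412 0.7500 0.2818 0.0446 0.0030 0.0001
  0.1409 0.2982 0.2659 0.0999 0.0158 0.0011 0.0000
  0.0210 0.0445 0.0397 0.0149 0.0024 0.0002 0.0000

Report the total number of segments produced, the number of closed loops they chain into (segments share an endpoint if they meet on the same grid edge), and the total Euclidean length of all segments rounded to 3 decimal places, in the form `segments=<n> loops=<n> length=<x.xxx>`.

segments=8 loops=1 length=5.116

cell (0,0): code 0100 → (0.549,1.000)–(1.000,0.573)
cell (0,1): code 1100 → (0.738,2.000)–(0.549,1.000)
cell (0,2): code 1000 → (1.000,2.209)–(0.738,2.000)
cell (1,0): code 0110 → (1.000,0.573)–(2.000,0.851)
cell (1,1): code 1011 → (2.000,1.726)–(1.823,2.000)
cell (1,2): code 0001 → (1.823,2.000)–(1.000,2.209)
cell (2,0): code 0010 → (2.000,0.851)–(2.122,1.000)
cell (2,1): code 0001 → (2.122,1.000)–(2.000,1.726)
total: 8 segments, chained into 1 closed loop(s), length Σ = 5.116166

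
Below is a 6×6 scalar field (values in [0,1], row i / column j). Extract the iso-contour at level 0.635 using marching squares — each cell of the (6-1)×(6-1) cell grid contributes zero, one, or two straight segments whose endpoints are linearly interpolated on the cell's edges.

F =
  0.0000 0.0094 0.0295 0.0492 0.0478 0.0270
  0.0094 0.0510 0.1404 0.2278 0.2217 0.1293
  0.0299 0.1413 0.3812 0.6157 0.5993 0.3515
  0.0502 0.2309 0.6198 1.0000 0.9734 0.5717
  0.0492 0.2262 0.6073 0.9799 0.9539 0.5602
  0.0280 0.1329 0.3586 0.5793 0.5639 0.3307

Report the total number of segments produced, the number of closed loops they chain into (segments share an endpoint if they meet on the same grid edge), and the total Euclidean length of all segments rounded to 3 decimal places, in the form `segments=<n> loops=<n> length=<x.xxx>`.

segments=8 loops=1 length=9.005

cell (2,2): code 0100 → (2.050,3.000)–(3.000,2.040)
cell (2,3): code 1100 → (2.095,4.000)–(2.050,3.000)
cell (2,4): code 1000 → (3.000,4.842)–(2.095,4.000)
cell (3,2): code 0110 → (3.000,2.040)–(4.000,2.074)
cell (3,4): code 1001 → (4.000,4.810)–(3.000,4.842)
cell (4,2): code 0010 → (4.000,2.074)–(4.861,3.000)
cell (4,3): code 0011 → (4.861,3.000)–(4.818,4.000)
cell (4,4): code 0001 → (4.818,4.000)–(4.000,4.810)
total: 8 segments, chained into 1 closed loop(s), length Σ = 9.004742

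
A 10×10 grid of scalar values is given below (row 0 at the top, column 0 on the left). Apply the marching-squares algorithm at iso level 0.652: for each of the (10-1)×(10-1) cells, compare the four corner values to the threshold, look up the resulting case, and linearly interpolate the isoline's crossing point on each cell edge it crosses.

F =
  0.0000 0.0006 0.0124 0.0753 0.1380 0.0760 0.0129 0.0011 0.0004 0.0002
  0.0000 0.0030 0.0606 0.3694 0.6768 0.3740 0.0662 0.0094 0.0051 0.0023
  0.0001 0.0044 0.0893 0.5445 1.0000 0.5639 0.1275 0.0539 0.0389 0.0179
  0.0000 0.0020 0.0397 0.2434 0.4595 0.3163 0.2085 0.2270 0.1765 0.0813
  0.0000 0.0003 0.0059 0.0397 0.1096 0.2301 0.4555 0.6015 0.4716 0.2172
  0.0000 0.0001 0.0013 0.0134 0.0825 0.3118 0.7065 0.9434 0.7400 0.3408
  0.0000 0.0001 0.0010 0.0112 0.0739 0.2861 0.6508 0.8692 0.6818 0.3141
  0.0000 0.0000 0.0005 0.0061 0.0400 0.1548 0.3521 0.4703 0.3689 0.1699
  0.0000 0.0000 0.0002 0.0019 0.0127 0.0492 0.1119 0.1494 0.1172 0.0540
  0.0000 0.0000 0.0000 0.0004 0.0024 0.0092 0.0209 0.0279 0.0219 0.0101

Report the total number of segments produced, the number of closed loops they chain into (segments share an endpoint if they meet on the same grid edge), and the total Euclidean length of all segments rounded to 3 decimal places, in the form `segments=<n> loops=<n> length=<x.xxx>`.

cell (0,3): code 0100 → (0.954,4.000)–(1.000,3.919)
cell (0,4): code 1000 → (1.000,4.082)–(0.954,4.000)
cell (1,3): code 0110 → (1.000,3.919)–(2.000,3.236)
cell (1,4): code 1001 → (2.000,4.798)–(1.000,4.082)
cell (2,3): code 0010 → (2.000,3.236)–(2.644,4.000)
cell (2,4): code 0001 → (2.644,4.000)–(2.000,4.798)
cell (4,5): code 0100 → (4.783,6.000)–(5.000,5.862)
cell (4,6): code 1100 → (4.148,7.000)–(4.783,6.000)
cell (4,7): code 1100 → (4.672,8.000)–(4.148,7.000)
cell (4,8): code 1000 → (5.000,8.220)–(4.672,8.000)
cell (5,5): code 0010 → (5.000,5.862)–(5.978,6.000)
cell (5,6): code 0111 → (5.978,6.000)–(6.000,6.005)
cell (5,8): code 1001 → (6.000,8.081)–(5.000,8.220)
cell (6,6): code 0010 → (6.000,6.005)–(6.544,7.000)
cell (6,7): code 0011 → (6.544,7.000)–(6.095,8.000)
cell (6,8): code 0001 → (6.095,8.000)–(6.000,8.081)
total: 16 segments, chained into 2 closed loop(s), length Σ = 11.993833

segments=16 loops=2 length=11.994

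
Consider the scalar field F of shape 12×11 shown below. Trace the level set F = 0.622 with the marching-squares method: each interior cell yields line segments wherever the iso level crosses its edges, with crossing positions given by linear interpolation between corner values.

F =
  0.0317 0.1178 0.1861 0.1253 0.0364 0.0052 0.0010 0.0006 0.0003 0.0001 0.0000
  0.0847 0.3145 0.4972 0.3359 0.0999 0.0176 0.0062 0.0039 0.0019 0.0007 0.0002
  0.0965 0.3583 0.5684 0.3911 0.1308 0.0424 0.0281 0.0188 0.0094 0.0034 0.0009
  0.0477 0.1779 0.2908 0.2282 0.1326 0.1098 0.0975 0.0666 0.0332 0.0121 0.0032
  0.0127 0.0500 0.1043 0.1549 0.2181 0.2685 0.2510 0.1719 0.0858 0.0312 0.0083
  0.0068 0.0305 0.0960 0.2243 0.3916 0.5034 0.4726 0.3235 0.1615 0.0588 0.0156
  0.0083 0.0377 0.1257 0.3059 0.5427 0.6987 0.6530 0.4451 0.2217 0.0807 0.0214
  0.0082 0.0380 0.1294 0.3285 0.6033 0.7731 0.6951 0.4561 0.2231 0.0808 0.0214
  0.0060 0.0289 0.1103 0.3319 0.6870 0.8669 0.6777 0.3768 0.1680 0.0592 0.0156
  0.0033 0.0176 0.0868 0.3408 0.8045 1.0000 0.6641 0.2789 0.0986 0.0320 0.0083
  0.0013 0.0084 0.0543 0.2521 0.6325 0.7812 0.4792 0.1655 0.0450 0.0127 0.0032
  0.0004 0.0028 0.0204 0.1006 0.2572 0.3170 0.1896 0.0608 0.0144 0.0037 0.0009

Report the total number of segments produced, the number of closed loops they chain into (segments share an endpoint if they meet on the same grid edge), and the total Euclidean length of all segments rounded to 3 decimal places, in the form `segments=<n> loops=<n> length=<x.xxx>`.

cell (5,4): code 0100 → (5.607,5.000)–(6.000,4.508)
cell (5,5): code 1100 → (5.828,6.000)–(5.607,5.000)
cell (5,6): code 1000 → (6.000,6.149)–(5.828,6.000)
cell (6,4): code 0110 → (6.000,4.508)–(7.000,4.110)
cell (6,6): code 1001 → (7.000,6.306)–(6.000,6.149)
cell (7,3): code 0100 → (7.223,4.000)–(8.000,3.817)
cell (7,4): code 1110 → (7.000,4.110)–(7.223,4.000)
cell (7,6): code 1001 → (8.000,6.185)–(7.000,6.306)
cell (8,3): code 0110 → (8.000,3.817)–(9.000,3.606)
cell (8,6): code 1001 → (9.000,6.109)–(8.000,6.185)
cell (9,3): code 0110 → (9.000,3.606)–(10.000,3.972)
cell (9,5): code 1011 → (10.000,5.527)–(9.228,6.000)
cell (9,6): code 0001 → (9.228,6.000)–(9.000,6.109)
cell (10,3): code 0010 → (10.000,3.972)–(10.028,4.000)
cell (10,4): code 0011 → (10.028,4.000)–(10.343,5.000)
cell (10,5): code 0001 → (10.343,5.000)–(10.000,5.527)
total: 16 segments, chained into 1 closed loop(s), length Σ = 11.988085

segments=16 loops=1 length=11.988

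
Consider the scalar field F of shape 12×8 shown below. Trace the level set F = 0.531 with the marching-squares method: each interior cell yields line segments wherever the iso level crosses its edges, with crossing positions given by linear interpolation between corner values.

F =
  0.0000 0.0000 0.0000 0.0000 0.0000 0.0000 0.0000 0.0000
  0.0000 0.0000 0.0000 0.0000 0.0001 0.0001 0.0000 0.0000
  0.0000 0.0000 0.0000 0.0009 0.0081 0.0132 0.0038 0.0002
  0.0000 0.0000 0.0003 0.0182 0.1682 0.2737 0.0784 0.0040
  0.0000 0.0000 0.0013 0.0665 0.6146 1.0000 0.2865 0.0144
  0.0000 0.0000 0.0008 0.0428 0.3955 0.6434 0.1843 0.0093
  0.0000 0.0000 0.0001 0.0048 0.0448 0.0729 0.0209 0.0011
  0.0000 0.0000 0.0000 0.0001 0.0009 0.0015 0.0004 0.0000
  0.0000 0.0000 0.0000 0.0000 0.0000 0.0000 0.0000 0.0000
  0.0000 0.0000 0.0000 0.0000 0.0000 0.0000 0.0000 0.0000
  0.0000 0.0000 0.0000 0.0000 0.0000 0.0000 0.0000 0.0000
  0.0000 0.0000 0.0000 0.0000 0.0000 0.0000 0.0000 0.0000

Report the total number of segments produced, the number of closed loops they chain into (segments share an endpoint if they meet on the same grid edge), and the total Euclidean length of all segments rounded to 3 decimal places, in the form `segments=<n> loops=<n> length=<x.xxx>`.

segments=8 loops=1 length=5.390

cell (3,3): code 0100 → (3.813,4.000)–(4.000,3.847)
cell (3,4): code 1100 → (3.354,5.000)–(3.813,4.000)
cell (3,5): code 1000 → (4.000,5.657)–(3.354,5.000)
cell (4,3): code 0010 → (4.000,3.847)–(4.382,4.000)
cell (4,4): code 0111 → (4.382,4.000)–(5.000,4.547)
cell (4,5): code 1001 → (5.000,5.245)–(4.000,5.657)
cell (5,4): code 0010 → (5.000,4.547)–(5.197,5.000)
cell (5,5): code 0001 → (5.197,5.000)–(5.000,5.245)
total: 8 segments, chained into 1 closed loop(s), length Σ = 5.389696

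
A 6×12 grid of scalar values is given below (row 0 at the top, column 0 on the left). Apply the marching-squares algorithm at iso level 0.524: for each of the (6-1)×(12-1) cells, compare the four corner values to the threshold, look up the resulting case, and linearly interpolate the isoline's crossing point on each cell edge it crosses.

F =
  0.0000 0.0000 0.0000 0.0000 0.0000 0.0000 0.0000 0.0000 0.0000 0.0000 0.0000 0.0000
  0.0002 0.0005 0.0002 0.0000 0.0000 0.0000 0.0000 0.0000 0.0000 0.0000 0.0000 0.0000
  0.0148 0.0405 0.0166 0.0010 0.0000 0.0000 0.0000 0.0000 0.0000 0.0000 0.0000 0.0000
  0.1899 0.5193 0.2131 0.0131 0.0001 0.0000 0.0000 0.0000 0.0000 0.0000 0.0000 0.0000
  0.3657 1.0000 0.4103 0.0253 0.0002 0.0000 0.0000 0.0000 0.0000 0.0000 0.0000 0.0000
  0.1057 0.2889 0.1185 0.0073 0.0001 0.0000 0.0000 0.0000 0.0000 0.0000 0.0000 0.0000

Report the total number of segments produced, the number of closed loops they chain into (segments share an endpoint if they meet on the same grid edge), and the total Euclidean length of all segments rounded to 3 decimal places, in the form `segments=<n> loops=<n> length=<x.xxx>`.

cell (3,0): code 0100 → (3.010,1.000)–(4.000,0.250)
cell (3,1): code 1000 → (4.000,1.807)–(3.010,1.000)
cell (4,0): code 0010 → (4.000,0.250)–(4.669,1.000)
cell (4,1): code 0001 → (4.669,1.000)–(4.000,1.807)
total: 4 segments, chained into 1 closed loop(s), length Σ = 4.574221

segments=4 loops=1 length=4.574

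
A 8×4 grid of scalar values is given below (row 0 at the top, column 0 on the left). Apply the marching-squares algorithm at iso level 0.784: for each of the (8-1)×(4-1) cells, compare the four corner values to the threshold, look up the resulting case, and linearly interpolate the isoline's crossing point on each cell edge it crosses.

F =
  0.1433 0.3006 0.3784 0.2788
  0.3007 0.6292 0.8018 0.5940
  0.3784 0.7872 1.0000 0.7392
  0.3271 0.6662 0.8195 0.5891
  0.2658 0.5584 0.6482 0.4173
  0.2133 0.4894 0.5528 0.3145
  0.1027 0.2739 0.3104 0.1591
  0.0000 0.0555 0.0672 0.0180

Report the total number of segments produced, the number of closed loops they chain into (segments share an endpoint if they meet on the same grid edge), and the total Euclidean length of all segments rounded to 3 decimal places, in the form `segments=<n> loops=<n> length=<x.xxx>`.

cell (0,1): code 0100 → (0.958,2.000)–(1.000,1.897)
cell (0,2): code 1000 → (1.000,2.086)–(0.958,2.000)
cell (1,0): code 0100 → (1.980,1.000)–(2.000,0.992)
cell (1,1): code 1110 → (1.000,1.897)–(1.980,1.000)
cell (1,2): code 1001 → (2.000,2.828)–(1.000,2.086)
cell (2,0): code 0010 → (2.000,0.992)–(2.026,1.000)
cell (2,1): code 0111 → (2.026,1.000)–(3.000,1.768)
cell (2,2): code 1001 → (3.000,2.154)–(2.000,2.828)
cell (3,1): code 0010 → (3.000,1.768)–(3.207,2.000)
cell (3,2): code 0001 → (3.207,2.000)–(3.000,2.154)
total: 10 segments, chained into 1 closed loop(s), length Σ = 5.845190

segments=10 loops=1 length=5.845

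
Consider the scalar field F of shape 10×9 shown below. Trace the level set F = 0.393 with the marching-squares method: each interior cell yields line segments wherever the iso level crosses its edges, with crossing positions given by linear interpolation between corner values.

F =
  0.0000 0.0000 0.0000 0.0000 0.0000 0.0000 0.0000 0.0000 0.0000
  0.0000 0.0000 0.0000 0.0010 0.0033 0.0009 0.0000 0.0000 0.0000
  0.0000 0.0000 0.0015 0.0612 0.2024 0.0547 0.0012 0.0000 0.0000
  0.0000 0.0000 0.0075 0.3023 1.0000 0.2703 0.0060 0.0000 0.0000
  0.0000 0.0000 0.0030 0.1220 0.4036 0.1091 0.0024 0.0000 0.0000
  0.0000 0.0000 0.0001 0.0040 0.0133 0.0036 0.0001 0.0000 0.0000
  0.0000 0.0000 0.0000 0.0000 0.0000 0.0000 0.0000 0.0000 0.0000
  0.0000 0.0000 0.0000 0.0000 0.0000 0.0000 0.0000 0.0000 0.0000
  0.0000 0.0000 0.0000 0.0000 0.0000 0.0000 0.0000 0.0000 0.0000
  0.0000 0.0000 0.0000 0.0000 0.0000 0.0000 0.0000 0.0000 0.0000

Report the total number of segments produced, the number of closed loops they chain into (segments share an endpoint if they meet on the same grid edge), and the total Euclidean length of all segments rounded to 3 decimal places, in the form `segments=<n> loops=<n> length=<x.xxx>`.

segments=6 loops=1 length=4.954

cell (2,3): code 0100 → (2.239,4.000)–(3.000,3.130)
cell (2,4): code 1000 → (3.000,4.832)–(2.239,4.000)
cell (3,3): code 0110 → (3.000,3.130)–(4.000,3.962)
cell (3,4): code 1001 → (4.000,4.036)–(3.000,4.832)
cell (4,3): code 0010 → (4.000,3.962)–(4.027,4.000)
cell (4,4): code 0001 → (4.027,4.000)–(4.000,4.036)
total: 6 segments, chained into 1 closed loop(s), length Σ = 4.953968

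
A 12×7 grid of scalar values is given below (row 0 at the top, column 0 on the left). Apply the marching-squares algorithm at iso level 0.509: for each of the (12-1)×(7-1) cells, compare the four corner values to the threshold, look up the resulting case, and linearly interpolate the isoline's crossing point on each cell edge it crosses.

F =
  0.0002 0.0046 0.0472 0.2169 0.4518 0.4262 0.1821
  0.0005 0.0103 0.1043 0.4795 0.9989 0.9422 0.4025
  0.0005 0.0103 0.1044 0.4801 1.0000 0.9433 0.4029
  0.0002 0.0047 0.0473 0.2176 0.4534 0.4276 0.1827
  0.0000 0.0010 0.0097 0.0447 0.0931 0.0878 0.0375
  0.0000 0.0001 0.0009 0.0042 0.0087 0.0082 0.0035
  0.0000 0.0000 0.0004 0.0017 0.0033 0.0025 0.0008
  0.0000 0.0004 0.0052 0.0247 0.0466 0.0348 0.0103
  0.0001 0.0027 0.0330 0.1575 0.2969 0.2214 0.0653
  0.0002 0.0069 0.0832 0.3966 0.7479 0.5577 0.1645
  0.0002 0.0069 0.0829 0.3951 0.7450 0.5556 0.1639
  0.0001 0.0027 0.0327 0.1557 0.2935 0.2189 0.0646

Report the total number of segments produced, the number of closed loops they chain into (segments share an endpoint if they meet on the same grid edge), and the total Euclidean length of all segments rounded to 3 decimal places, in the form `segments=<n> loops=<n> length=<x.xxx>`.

cell (0,3): code 0100 → (0.105,4.000)–(1.000,3.057)
cell (0,4): code 1100 → (0.160,5.000)–(0.105,4.000)
cell (0,5): code 1000 → (1.000,5.803)–(0.160,5.000)
cell (1,3): code 0110 → (1.000,3.057)–(2.000,3.056)
cell (1,5): code 1001 → (2.000,5.804)–(1.000,5.803)
cell (2,3): code 0010 → (2.000,3.056)–(2.898,4.000)
cell (2,4): code 0011 → (2.898,4.000)–(2.842,5.000)
cell (2,5): code 0001 → (2.842,5.000)–(2.000,5.804)
cell (8,3): code 0100 → (8.470,4.000)–(9.000,3.320)
cell (8,4): code 1100 → (8.855,5.000)–(8.470,4.000)
cell (8,5): code 1000 → (9.000,5.124)–(8.855,5.000)
cell (9,3): code 0110 → (9.000,3.320)–(10.000,3.326)
cell (9,5): code 1001 → (10.000,5.119)–(9.000,5.124)
cell (10,3): code 0010 → (10.000,3.326)–(10.523,4.000)
cell (10,4): code 0011 → (10.523,4.000)–(10.138,5.000)
cell (10,5): code 0001 → (10.138,5.000)–(10.000,5.119)
total: 16 segments, chained into 2 closed loop(s), length Σ = 15.163905

segments=16 loops=2 length=15.164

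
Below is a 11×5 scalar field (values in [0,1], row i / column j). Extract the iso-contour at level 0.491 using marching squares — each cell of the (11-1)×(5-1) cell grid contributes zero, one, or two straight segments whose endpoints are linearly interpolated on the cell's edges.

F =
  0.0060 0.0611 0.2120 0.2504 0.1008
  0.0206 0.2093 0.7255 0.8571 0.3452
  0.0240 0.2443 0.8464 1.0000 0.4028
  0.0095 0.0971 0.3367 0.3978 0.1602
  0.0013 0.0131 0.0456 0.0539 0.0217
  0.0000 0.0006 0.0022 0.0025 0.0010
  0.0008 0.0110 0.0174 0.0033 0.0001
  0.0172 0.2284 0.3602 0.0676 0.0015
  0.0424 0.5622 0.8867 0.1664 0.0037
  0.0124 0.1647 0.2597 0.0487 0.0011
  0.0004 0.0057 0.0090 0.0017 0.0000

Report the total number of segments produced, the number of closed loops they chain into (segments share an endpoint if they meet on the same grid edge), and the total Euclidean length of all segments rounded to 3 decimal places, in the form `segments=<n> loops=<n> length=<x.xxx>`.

cell (0,1): code 0100 → (0.543,2.000)–(1.000,1.546)
cell (0,2): code 1100 → (0.397,3.000)–(0.543,2.000)
cell (0,3): code 1000 → (1.000,3.715)–(0.397,3.000)
cell (1,1): code 0110 → (1.000,1.546)–(2.000,1.410)
cell (1,3): code 1001 → (2.000,3.852)–(1.000,3.715)
cell (2,1): code 0010 → (2.000,1.410)–(2.697,2.000)
cell (2,2): code 0011 → (2.697,2.000)–(2.845,3.000)
cell (2,3): code 0001 → (2.845,3.000)–(2.000,3.852)
cell (7,0): code 0100 → (7.787,1.000)–(8.000,0.863)
cell (7,1): code 1100 → (7.248,2.000)–(7.787,1.000)
cell (7,2): code 1000 → (8.000,2.549)–(7.248,2.000)
cell (8,0): code 0010 → (8.000,0.863)–(8.179,1.000)
cell (8,1): code 0011 → (8.179,1.000)–(8.631,2.000)
cell (8,2): code 0001 → (8.631,2.000)–(8.000,2.549)
total: 14 segments, chained into 2 closed loop(s), length Σ = 12.213657

segments=14 loops=2 length=12.214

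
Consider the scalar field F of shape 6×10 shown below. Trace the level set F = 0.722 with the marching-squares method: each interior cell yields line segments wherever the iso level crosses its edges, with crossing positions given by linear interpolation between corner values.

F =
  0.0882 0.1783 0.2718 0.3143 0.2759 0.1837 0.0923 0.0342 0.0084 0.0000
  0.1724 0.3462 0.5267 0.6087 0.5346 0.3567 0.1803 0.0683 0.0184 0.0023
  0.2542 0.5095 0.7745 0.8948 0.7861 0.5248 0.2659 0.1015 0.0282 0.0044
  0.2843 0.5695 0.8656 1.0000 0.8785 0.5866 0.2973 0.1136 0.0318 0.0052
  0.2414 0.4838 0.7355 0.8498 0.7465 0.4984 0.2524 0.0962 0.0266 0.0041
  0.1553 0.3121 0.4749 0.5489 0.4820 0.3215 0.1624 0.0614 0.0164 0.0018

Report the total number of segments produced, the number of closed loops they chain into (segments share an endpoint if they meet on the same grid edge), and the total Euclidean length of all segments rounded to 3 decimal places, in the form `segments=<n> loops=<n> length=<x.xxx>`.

segments=12 loops=1 length=9.370

cell (1,1): code 0100 → (1.788,2.000)–(2.000,1.802)
cell (1,2): code 1100 → (1.396,3.000)–(1.788,2.000)
cell (1,3): code 1100 → (1.745,4.000)–(1.396,3.000)
cell (1,4): code 1000 → (2.000,4.245)–(1.745,4.000)
cell (2,1): code 0110 → (2.000,1.802)–(3.000,1.515)
cell (2,4): code 1001 → (3.000,4.536)–(2.000,4.245)
cell (3,1): code 0110 → (3.000,1.515)–(4.000,1.946)
cell (3,4): code 1001 → (4.000,4.099)–(3.000,4.536)
cell (4,1): code 0010 → (4.000,1.946)–(4.052,2.000)
cell (4,2): code 0011 → (4.052,2.000)–(4.425,3.000)
cell (4,3): code 0011 → (4.425,3.000)–(4.093,4.000)
cell (4,4): code 0001 → (4.093,4.000)–(4.000,4.099)
total: 12 segments, chained into 1 closed loop(s), length Σ = 9.370360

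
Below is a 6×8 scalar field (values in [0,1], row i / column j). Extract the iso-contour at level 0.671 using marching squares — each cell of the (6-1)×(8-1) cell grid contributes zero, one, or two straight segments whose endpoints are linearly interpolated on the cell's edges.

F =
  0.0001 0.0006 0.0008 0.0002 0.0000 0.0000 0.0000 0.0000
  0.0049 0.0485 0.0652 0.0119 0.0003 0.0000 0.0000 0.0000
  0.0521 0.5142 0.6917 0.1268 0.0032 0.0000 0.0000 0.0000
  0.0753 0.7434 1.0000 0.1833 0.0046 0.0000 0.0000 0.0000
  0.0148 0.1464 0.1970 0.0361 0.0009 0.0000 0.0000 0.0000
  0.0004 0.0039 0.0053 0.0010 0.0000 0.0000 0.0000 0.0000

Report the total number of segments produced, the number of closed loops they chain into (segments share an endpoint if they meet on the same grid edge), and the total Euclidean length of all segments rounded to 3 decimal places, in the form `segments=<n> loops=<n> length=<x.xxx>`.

cell (1,1): code 0100 → (1.967,2.000)–(2.000,1.883)
cell (1,2): code 1000 → (2.000,2.037)–(1.967,2.000)
cell (2,0): code 0100 → (2.684,1.000)–(3.000,0.892)
cell (2,1): code 1110 → (2.000,1.883)–(2.684,1.000)
cell (2,2): code 1001 → (3.000,2.403)–(2.000,2.037)
cell (3,0): code 0010 → (3.000,0.892)–(3.121,1.000)
cell (3,1): code 0011 → (3.121,1.000)–(3.410,2.000)
cell (3,2): code 0001 → (3.410,2.000)–(3.000,2.403)
total: 8 segments, chained into 1 closed loop(s), length Σ = 4.464740

segments=8 loops=1 length=4.465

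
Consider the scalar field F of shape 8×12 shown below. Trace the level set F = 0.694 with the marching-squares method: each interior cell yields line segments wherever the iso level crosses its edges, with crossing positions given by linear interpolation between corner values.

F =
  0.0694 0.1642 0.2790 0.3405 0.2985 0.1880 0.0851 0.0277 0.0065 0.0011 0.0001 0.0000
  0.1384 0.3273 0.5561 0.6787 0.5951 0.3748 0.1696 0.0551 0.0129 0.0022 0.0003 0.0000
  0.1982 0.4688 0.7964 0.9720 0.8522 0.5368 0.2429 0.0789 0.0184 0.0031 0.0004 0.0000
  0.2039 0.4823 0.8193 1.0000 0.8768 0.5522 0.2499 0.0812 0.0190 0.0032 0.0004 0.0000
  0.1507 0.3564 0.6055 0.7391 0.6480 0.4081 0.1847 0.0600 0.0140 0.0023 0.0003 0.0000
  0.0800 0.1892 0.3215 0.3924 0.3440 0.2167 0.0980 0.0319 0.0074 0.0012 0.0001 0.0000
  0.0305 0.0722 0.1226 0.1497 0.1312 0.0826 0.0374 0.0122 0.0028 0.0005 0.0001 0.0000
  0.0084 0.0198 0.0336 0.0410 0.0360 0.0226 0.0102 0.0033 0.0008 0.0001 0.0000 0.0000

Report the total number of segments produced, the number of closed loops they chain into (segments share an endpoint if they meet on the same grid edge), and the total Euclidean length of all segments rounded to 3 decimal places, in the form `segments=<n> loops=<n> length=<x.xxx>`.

cell (1,1): code 0100 → (1.574,2.000)–(2.000,1.687)
cell (1,2): code 1100 → (1.052,3.000)–(1.574,2.000)
cell (1,3): code 1100 → (1.385,4.000)–(1.052,3.000)
cell (1,4): code 1000 → (2.000,4.502)–(1.385,4.000)
cell (2,1): code 0110 → (2.000,1.687)–(3.000,1.628)
cell (2,4): code 1001 → (3.000,4.563)–(2.000,4.502)
cell (3,1): code 0010 → (3.000,1.628)–(3.586,2.000)
cell (3,2): code 0111 → (3.586,2.000)–(4.000,2.662)
cell (3,3): code 1011 → (4.000,3.495)–(3.799,4.000)
cell (3,4): code 0001 → (3.799,4.000)–(3.000,4.563)
cell (4,2): code 0010 → (4.000,2.662)–(4.130,3.000)
cell (4,3): code 0001 → (4.130,3.000)–(4.000,3.495)
total: 12 segments, chained into 1 closed loop(s), length Σ = 9.377513

segments=12 loops=1 length=9.378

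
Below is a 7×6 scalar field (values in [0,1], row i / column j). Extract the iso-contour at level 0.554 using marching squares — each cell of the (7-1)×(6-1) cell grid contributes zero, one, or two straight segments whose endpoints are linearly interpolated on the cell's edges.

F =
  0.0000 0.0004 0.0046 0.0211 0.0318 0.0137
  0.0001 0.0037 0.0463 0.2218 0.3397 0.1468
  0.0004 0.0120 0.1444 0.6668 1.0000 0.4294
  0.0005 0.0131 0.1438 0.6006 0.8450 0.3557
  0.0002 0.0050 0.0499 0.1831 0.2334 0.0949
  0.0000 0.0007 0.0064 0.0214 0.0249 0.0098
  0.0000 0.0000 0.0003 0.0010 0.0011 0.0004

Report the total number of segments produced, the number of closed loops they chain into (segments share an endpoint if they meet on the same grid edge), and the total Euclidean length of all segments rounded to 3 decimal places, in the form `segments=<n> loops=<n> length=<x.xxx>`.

cell (1,2): code 0100 → (1.747,3.000)–(2.000,2.784)
cell (1,3): code 1100 → (1.325,4.000)–(1.747,3.000)
cell (1,4): code 1000 → (2.000,4.782)–(1.325,4.000)
cell (2,2): code 0110 → (2.000,2.784)–(3.000,2.898)
cell (2,4): code 1001 → (3.000,4.595)–(2.000,4.782)
cell (3,2): code 0010 → (3.000,2.898)–(3.112,3.000)
cell (3,3): code 0011 → (3.112,3.000)–(3.476,4.000)
cell (3,4): code 0001 → (3.476,4.000)–(3.000,4.595)
total: 8 segments, chained into 1 closed loop(s), length Σ = 6.452295

segments=8 loops=1 length=6.452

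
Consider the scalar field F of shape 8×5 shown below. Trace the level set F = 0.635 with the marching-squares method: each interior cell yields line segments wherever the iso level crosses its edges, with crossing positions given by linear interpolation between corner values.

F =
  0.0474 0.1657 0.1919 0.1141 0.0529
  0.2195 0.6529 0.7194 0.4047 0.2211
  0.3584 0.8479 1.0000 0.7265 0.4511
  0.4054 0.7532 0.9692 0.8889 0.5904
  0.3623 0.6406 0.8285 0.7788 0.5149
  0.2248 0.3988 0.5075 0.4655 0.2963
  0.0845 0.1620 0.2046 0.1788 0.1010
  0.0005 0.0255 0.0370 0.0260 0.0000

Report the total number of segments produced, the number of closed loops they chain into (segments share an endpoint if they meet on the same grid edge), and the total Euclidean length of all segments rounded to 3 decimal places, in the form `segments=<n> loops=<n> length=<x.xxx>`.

cell (0,0): code 0100 → (0.963,1.000)–(1.000,0.959)
cell (0,1): code 1100 → (0.840,2.000)–(0.963,1.000)
cell (0,2): code 1000 → (1.000,2.268)–(0.840,2.000)
cell (1,0): code 0110 → (1.000,0.959)–(2.000,0.565)
cell (1,2): code 1101 → (1.716,3.000)–(1.000,2.268)
cell (1,3): code 1000 → (2.000,3.332)–(1.716,3.000)
cell (2,0): code 0110 → (2.000,0.565)–(3.000,0.660)
cell (2,3): code 1001 → (3.000,3.851)–(2.000,3.332)
cell (3,0): code 0110 → (3.000,0.660)–(4.000,0.980)
cell (3,3): code 1001 → (4.000,3.545)–(3.000,3.851)
cell (4,0): code 0010 → (4.000,0.980)–(4.023,1.000)
cell (4,1): code 0011 → (4.023,1.000)–(4.603,2.000)
cell (4,2): code 0011 → (4.603,2.000)–(4.459,3.000)
cell (4,3): code 0001 → (4.459,3.000)–(4.000,3.545)
total: 14 segments, chained into 1 closed loop(s), length Σ = 11.046390

segments=14 loops=1 length=11.046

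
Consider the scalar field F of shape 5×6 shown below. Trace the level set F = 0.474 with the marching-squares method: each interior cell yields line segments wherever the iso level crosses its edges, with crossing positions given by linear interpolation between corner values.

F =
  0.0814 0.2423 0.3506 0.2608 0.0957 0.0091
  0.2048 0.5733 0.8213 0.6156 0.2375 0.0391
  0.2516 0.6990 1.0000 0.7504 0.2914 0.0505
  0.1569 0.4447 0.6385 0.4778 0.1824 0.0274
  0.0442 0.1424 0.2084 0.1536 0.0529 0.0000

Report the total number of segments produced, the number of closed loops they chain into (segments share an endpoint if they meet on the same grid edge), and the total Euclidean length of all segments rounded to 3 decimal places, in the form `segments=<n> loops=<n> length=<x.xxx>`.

segments=12 loops=1 length=9.534

cell (0,0): code 0100 → (0.700,1.000)–(1.000,0.731)
cell (0,1): code 1100 → (0.262,2.000)–(0.700,1.000)
cell (0,2): code 1100 → (0.601,3.000)–(0.262,2.000)
cell (0,3): code 1000 → (1.000,3.375)–(0.601,3.000)
cell (1,0): code 0110 → (1.000,0.731)–(2.000,0.497)
cell (1,3): code 1001 → (2.000,3.602)–(1.000,3.375)
cell (2,0): code 0010 → (2.000,0.497)–(2.885,1.000)
cell (2,1): code 0111 → (2.885,1.000)–(3.000,1.151)
cell (2,3): code 1001 → (3.000,3.013)–(2.000,3.602)
cell (3,1): code 0010 → (3.000,1.151)–(3.382,2.000)
cell (3,2): code 0011 → (3.382,2.000)–(3.012,3.000)
cell (3,3): code 0001 → (3.012,3.000)–(3.000,3.013)
total: 12 segments, chained into 1 closed loop(s), length Σ = 9.533946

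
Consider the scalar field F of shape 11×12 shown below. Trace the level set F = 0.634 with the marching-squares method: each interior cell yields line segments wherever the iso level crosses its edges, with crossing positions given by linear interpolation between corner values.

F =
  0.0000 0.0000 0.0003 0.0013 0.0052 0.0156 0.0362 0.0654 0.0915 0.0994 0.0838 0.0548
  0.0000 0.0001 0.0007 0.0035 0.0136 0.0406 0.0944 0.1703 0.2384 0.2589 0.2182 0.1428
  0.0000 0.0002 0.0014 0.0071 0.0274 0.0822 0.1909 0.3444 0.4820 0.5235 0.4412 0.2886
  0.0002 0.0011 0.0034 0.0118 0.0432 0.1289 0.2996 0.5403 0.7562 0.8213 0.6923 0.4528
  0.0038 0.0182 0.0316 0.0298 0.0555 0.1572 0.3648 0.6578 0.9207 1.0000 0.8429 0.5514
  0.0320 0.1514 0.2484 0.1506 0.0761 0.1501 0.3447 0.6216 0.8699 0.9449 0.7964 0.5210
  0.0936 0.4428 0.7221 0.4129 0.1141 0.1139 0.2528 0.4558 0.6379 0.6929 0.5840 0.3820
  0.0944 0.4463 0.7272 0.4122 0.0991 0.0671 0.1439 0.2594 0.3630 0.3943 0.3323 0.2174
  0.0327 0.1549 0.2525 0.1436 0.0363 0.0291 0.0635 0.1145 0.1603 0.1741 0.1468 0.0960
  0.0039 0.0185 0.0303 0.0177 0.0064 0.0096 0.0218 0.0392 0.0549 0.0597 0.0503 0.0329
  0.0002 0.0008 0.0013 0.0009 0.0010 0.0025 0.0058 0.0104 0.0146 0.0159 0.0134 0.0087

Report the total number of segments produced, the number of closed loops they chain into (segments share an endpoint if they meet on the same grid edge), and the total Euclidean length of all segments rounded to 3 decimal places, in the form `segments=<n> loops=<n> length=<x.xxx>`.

segments=22 loops=2 length=15.310

cell (2,7): code 0100 → (2.554,8.000)–(3.000,7.434)
cell (2,8): code 1100 → (2.371,9.000)–(2.554,8.000)
cell (2,9): code 1100 → (2.768,10.000)–(2.371,9.000)
cell (2,10): code 1000 → (3.000,10.243)–(2.768,10.000)
cell (3,6): code 0100 → (3.797,7.000)–(4.000,6.919)
cell (3,7): code 1110 → (3.000,7.434)–(3.797,7.000)
cell (3,10): code 1001 → (4.000,10.717)–(3.000,10.243)
cell (4,6): code 0010 → (4.000,6.919)–(4.657,7.000)
cell (4,7): code 0111 → (4.657,7.000)–(5.000,7.050)
cell (4,10): code 1001 → (5.000,10.590)–(4.000,10.717)
cell (5,1): code 0100 → (5.814,2.000)–(6.000,1.685)
cell (5,2): code 1000 → (6.000,2.285)–(5.814,2.000)
cell (5,7): code 0110 → (5.000,7.050)–(6.000,7.979)
cell (5,9): code 1011 → (6.000,9.541)–(5.765,10.000)
cell (5,10): code 0001 → (5.765,10.000)–(5.000,10.590)
cell (6,1): code 0110 → (6.000,1.685)–(7.000,1.668)
cell (6,2): code 1001 → (7.000,2.296)–(6.000,2.285)
cell (6,7): code 0010 → (6.000,7.979)–(6.014,8.000)
cell (6,8): code 0011 → (6.014,8.000)–(6.197,9.000)
cell (6,9): code 0001 → (6.197,9.000)–(6.000,9.541)
cell (7,1): code 0010 → (7.000,1.668)–(7.196,2.000)
cell (7,2): code 0001 → (7.196,2.000)–(7.000,2.296)
total: 22 segments, chained into 2 closed loop(s), length Σ = 15.309874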